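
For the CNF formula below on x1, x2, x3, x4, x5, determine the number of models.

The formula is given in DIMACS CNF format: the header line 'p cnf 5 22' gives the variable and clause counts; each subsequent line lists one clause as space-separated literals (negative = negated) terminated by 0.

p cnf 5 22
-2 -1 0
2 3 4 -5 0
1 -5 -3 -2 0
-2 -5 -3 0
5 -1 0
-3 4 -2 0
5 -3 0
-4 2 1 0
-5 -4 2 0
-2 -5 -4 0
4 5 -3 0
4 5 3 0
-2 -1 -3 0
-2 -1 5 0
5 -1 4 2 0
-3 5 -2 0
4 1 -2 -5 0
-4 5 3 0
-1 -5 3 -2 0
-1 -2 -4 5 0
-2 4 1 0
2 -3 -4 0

2

There are 2^5 = 32 truth assignments over (x1, x2, x3, x4, x5).
Split on x1. With x1 = True, the clauses containing x1 are satisfied and ¬x1 drops from the rest; 1 of the 2^4 = 16 assignments to the other variables satisfy what remains.
With x1 = False, by the same count on the reduced clause set, 1 assignment works.
Total: 1 + 1 = 2.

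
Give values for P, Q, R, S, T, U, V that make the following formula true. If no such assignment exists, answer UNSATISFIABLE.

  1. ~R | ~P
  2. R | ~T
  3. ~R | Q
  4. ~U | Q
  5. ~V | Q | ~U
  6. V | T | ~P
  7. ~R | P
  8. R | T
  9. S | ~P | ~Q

UNSATISFIABLE

Try R = 0.
(~T) alone gives T = 0.
But (T) is also a unit clause — contradiction.
Backtrack on R: now try R = 1.
(~P) alone gives P = 0.
But (P) is also a unit clause — contradiction.
Neither R = 1 nor R = 0 works.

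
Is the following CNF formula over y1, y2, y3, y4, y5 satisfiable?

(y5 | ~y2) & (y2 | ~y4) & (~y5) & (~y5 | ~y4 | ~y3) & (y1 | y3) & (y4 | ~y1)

Unit clause (~y5) forces y5 = 0.
Unit clause (~y2) forces y2 = 0.
Unit clause (~y4) forces y4 = 0.
Unit clause (~y1) forces y1 = 0.
Unit clause (y3) forces y3 = 1.
Every clause now holds.
A satisfying assignment: y1 ↦ 0; y2 ↦ 0; y3 ↦ 1; y4 ↦ 0; y5 ↦ 0.

Yes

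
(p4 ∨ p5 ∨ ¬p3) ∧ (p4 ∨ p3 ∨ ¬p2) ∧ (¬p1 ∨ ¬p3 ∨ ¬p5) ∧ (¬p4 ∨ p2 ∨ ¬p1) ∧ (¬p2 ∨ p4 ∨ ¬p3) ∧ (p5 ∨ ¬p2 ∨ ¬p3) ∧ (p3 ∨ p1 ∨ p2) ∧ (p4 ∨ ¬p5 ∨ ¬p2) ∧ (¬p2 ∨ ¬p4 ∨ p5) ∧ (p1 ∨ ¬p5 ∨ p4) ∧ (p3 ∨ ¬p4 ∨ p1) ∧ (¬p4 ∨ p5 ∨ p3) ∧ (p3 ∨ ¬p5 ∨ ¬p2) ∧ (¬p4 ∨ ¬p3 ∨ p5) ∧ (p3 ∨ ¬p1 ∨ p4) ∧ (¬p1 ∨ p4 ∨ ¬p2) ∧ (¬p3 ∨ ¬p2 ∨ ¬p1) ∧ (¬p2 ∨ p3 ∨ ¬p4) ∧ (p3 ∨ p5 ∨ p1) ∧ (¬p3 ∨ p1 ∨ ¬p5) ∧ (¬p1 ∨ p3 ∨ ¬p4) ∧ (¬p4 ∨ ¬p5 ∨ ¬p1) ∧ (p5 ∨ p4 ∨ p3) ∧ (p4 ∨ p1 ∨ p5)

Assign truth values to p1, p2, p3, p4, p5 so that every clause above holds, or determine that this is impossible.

UNSATISFIABLE

Branch on p4: set p4 = True.
Branch on p2: set p2 = True.
(p5) alone gives p5 = True.
(p3) alone gives p3 = True.
(¬p1) alone gives p1 = False.
Now (p1) is unsatisfied and unit — conflict.
So p2 must be the other value — set p2 = False.
(¬p1) alone gives p1 = False.
(p3) alone gives p3 = True.
(p5) alone gives p5 = True.
Now (¬p5) is unsatisfied and unit — conflict.
Neither p2 = True nor p2 = False works.
So p4 must be the other value — set p4 = False.
Branch on p5: set p5 = True.
(¬p2) alone gives p2 = False.
(p1) alone gives p1 = True.
(¬p3) alone gives p3 = False.
Now (p3) is unsatisfied and unit — conflict.
So p5 must be the other value — set p5 = False.
(¬p3) alone gives p3 = False.
Now (p3) is unsatisfied and unit — conflict.
Neither p5 = True nor p5 = False works.
Neither p4 = True nor p4 = False works.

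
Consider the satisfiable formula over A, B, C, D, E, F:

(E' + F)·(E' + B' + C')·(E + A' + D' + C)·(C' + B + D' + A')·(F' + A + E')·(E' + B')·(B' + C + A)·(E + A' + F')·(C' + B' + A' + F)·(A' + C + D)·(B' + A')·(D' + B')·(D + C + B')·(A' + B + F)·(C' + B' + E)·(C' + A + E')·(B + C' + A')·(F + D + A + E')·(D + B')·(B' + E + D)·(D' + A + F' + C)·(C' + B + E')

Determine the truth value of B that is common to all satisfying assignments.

False

Suppose B = 1.
From the singleton clause (E'), E = 0.
From the singleton clause (A'), A = 0.
From the singleton clause (C), C = 1.
That conflicts with the unit clause (C').
So every satisfying assignment has B = False.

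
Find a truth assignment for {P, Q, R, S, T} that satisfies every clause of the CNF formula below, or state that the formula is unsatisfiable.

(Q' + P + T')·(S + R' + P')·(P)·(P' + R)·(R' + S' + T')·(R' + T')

Unit clause (P) forces P = 1.
Unit clause (R) forces R = 1.
Unit clause (S) forces S = 1.
Unit clause (T') forces T = 0.
All clauses hold; Q can take either value.

P=1; Q=1; R=1; S=1; T=0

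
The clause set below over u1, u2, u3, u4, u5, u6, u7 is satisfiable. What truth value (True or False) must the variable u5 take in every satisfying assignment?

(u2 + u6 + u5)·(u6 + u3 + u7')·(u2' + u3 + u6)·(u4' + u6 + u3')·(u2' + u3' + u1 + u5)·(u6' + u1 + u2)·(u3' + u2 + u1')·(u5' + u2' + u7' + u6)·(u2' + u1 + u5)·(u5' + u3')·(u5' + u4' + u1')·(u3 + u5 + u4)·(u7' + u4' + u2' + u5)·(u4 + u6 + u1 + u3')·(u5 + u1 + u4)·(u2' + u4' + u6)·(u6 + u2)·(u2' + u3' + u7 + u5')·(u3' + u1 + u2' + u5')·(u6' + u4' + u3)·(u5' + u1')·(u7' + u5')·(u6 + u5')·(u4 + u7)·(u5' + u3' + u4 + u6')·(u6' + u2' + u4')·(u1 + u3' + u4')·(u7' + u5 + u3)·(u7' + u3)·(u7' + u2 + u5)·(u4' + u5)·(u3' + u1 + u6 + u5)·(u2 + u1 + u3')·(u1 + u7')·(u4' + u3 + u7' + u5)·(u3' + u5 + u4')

False

Suppose u5 = 1.
The clause (u3') is unit, so u3 = 0.
The clause (u1') is unit, so u1 = 0.
The clause (u7') is unit, so u7 = 0.
The clause (u6) is unit, so u6 = 1.
The clause (u2) is unit, so u2 = 1.
The clause (u4') is unit, so u4 = 0.
But (u4) is also a unit clause — contradiction.
So every satisfying assignment has u5 = False.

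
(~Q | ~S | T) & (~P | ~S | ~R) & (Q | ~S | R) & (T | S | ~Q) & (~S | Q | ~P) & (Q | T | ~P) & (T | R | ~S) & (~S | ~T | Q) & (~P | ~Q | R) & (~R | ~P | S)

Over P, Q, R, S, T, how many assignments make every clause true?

There are 2^5 = 32 truth assignments over (P, Q, R, S, T).
Split on Q. With Q = 1, the clauses containing Q are satisfied and ~Q drops from the rest; 4 of the 2^4 = 16 assignments to the other variables satisfy what remains.
With Q = 0, by the same count on the reduced clause set, 6 assignments work.
(One model: P=F, Q=F, R=F, S=F, T=F.)
Total: 4 + 6 = 10.

10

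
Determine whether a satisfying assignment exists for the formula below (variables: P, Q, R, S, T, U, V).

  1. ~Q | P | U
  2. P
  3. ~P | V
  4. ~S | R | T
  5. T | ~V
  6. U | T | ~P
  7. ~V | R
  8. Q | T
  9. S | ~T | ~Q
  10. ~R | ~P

Unsatisfiable

From the singleton clause (P), P = 1.
From the singleton clause (V), V = 1.
From the singleton clause (T), T = 1.
From the singleton clause (R), R = 1.
Now (~R) is unsatisfied and unit — conflict.
No assignment satisfies every clause.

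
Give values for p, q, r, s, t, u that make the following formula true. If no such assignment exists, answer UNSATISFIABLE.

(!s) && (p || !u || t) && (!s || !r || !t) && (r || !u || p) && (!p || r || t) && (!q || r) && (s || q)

p ↦ false, q ↦ true, r ↦ true, s ↦ false, t ↦ true, u ↦ true

From the singleton clause (!s), s = false.
From the singleton clause (q), q = true.
From the singleton clause (r), r = true.
Suppose p = false.
Suppose u = true.
From the singleton clause (t), t = true.
All clauses are satisfied.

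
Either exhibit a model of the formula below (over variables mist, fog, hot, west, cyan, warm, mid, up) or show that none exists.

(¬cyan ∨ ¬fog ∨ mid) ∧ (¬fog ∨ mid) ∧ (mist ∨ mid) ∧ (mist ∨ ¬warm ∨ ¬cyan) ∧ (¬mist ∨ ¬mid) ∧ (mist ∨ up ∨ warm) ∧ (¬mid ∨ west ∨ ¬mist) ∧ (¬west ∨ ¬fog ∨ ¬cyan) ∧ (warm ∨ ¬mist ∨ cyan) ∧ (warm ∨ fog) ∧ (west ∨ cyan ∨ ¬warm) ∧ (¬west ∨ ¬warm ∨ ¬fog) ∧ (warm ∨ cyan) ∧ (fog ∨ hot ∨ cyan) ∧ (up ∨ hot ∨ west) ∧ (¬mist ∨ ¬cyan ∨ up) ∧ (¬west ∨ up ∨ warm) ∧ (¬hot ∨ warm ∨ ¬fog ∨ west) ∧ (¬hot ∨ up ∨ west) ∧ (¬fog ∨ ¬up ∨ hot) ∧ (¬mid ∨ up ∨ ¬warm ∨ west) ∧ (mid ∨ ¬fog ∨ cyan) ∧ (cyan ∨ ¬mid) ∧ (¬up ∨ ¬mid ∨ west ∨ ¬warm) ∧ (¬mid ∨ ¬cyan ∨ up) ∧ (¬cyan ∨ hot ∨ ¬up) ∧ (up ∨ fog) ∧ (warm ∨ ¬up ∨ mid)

mist: True,  fog: False,  hot: True,  west: False,  cyan: True,  warm: True,  mid: False,  up: True

Suppose fog = False.
(warm) alone gives warm = True.
(up) alone gives up = True.
Suppose mist = True.
(¬mid) alone gives mid = False.
Suppose west = False.
(cyan) alone gives cyan = True.
(hot) alone gives hot = True.
Every clause now holds.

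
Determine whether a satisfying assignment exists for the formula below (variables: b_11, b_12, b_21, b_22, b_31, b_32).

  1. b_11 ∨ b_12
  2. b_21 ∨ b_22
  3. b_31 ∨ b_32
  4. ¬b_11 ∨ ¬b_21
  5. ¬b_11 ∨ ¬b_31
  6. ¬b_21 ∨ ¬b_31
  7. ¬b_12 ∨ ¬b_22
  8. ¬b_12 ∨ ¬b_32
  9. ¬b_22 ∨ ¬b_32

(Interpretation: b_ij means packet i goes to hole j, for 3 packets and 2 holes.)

Branch on b_11: set b_11 = True.
Unit clause (¬b_21) forces b_21 = False.
Unit clause (b_22) forces b_22 = True.
Unit clause (¬b_31) forces b_31 = False.
Unit clause (b_32) forces b_32 = True.
But (¬b_32) is also a unit clause — contradiction.
So b_11 must be the other value — set b_11 = False.
Unit clause (b_12) forces b_12 = True.
Unit clause (¬b_22) forces b_22 = False.
Unit clause (b_21) forces b_21 = True.
Unit clause (¬b_31) forces b_31 = False.
Unit clause (b_32) forces b_32 = True.
But (¬b_32) is also a unit clause — contradiction.
Both values of b_11 lead to a conflict.
No assignment satisfies every clause.

No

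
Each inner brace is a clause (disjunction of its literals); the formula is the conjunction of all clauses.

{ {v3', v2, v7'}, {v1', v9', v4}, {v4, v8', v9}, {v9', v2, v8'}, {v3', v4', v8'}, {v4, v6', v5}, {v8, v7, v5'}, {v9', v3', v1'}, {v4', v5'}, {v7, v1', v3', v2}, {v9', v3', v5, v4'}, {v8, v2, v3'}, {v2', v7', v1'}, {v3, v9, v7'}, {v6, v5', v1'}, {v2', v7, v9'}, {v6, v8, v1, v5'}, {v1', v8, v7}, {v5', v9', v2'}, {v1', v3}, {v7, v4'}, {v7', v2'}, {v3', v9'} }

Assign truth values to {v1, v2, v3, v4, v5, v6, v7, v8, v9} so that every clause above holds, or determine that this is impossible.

v1: 0, v2: 1, v3: 0, v4: 0, v5: 0, v6: 0, v7: 0, v8: 0, v9: 0

Suppose v4 = 0.
Suppose v1 = 0.
Suppose v8 = 0.
Suppose v6 = 0.
Unit clause (v5') forces v5 = 0.
Suppose v2 = 1.
Unit clause (v7') forces v7 = 0.
Unit clause (v9') forces v9 = 0.
Every clause is now satisfied; v3 is unconstrained.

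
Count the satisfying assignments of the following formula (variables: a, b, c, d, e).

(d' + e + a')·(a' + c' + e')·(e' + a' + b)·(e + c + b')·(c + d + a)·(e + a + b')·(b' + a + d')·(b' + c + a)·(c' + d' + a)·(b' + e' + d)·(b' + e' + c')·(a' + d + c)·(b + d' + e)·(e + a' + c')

4

There are 2^5 = 32 truth assignments over (a, b, c, d, e).
Split on c. With c = 1, the clauses containing c are satisfied and c' drops from the rest; 2 of the 2^4 = 16 assignments to the other variables satisfy what remains.
With c = 0, by the same count on the reduced clause set, 2 assignments work.
(One model: a=F, b=F, c=F, d=T, e=T.)
Total: 2 + 2 = 4.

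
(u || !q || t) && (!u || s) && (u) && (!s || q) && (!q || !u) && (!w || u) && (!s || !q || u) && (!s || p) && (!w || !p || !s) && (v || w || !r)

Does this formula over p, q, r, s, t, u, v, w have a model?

Unsatisfiable

From the singleton clause (u), u = true.
From the singleton clause (s), s = true.
From the singleton clause (q), q = true.
But (!q) is also a unit clause — contradiction.
No assignment satisfies every clause.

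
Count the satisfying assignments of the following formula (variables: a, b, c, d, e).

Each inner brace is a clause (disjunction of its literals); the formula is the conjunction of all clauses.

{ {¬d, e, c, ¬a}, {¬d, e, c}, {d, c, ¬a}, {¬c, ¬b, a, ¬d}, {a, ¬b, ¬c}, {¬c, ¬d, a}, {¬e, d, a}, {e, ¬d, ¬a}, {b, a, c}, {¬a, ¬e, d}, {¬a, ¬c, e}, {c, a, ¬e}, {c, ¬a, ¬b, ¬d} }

There are 2^5 = 32 truth assignments over (a, b, c, d, e).
Split on a. With a = True, the clauses containing a are satisfied and ¬a drops from the rest; 3 of the 2^4 = 16 assignments to the other variables satisfy what remains.
With a = False, by the same count on the reduced clause set, 2 assignments work.
(One model: a=F, b=F, c=T, d=F, e=F.)
Total: 3 + 2 = 5.

5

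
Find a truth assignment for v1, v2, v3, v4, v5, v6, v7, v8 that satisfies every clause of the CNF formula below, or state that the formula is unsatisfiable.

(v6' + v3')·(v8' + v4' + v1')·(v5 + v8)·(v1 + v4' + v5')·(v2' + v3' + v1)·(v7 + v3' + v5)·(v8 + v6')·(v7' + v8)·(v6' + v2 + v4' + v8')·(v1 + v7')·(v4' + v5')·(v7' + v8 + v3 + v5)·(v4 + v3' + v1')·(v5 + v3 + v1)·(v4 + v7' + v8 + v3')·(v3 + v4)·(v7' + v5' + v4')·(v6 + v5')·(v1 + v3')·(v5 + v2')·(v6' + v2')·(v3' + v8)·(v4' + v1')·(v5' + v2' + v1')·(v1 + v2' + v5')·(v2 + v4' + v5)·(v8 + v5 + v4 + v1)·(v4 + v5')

Case v6 = 0:
From the singleton clause (v5'), v5 = 0.
From the singleton clause (v8), v8 = 1.
From the singleton clause (v2'), v2 = 0.
From the singleton clause (v4'), v4 = 0.
From the singleton clause (v3), v3 = 1.
From the singleton clause (v7), v7 = 1.
From the singleton clause (v1), v1 = 1.
That conflicts with the unit clause (v1').
Undo v6 and try v6 = 1.
From the singleton clause (v3'), v3 = 0.
From the singleton clause (v8), v8 = 1.
From the singleton clause (v4), v4 = 1.
From the singleton clause (v1'), v1 = 0.
From the singleton clause (v5'), v5 = 0.
That conflicts with the unit clause (v5).
Both values of v6 lead to a conflict.

UNSATISFIABLE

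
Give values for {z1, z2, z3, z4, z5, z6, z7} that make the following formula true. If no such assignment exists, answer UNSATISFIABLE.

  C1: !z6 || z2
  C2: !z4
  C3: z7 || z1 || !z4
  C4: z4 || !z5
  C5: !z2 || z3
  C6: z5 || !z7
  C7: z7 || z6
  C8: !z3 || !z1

The clause (!z4) is unit, so z4 = false.
The clause (!z5) is unit, so z5 = false.
The clause (!z7) is unit, so z7 = false.
The clause (z6) is unit, so z6 = true.
The clause (z2) is unit, so z2 = true.
The clause (z3) is unit, so z3 = true.
The clause (!z1) is unit, so z1 = false.
Every clause now holds.

z1 ↦ false, z2 ↦ true, z3 ↦ true, z4 ↦ false, z5 ↦ false, z6 ↦ true, z7 ↦ false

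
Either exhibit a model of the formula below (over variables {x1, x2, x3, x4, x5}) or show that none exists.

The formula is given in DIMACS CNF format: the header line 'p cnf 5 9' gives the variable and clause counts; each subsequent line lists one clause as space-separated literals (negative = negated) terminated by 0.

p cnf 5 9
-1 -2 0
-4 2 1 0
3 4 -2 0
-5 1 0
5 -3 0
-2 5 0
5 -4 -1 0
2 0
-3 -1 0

From the singleton clause (x2), x2 = True.
From the singleton clause (¬x1), x1 = False.
From the singleton clause (¬x5), x5 = False.
Now (x5) is unsatisfied and unit — conflict.

UNSATISFIABLE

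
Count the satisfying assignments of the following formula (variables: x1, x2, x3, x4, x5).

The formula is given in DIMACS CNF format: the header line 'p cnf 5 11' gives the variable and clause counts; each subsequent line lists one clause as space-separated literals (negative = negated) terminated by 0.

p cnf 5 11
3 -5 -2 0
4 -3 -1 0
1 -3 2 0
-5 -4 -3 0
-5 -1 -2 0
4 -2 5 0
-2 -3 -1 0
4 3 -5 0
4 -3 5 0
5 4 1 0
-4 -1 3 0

7

There are 2^5 = 32 truth assignments over (x1, x2, x3, x4, x5).
Split on x2. With x2 = True, the clauses containing x2 are satisfied and ¬x2 drops from the rest; 3 of the 2^4 = 16 assignments to the other variables satisfy what remains.
With x2 = False, by the same count on the reduced clause set, 4 assignments work.
(One model: x1=F, x2=F, x3=F, x4=T, x5=F.)
Total: 3 + 4 = 7.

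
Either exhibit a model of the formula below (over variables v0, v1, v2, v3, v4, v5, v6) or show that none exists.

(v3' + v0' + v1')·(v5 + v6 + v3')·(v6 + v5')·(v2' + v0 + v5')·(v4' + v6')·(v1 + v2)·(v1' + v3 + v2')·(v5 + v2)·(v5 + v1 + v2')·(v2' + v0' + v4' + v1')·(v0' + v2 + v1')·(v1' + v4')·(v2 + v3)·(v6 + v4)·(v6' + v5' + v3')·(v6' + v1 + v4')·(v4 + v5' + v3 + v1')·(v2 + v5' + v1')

Case v6 = 1:
The clause (v4') is unit, so v4 = 0.
Case v1 = 0:
The clause (v2) is unit, so v2 = 1.
The clause (v5) is unit, so v5 = 1.
The clause (v0) is unit, so v0 = 1.
The clause (v3') is unit, so v3 = 0.
Every clause now holds.

v0=1,  v1=0,  v2=1,  v3=0,  v4=0,  v5=1,  v6=1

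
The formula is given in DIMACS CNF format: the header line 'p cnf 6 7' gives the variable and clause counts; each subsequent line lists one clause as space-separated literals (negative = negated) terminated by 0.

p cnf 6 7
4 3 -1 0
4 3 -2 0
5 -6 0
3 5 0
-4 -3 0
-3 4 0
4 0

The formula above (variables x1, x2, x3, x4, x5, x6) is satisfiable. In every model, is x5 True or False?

Suppose x5 = False.
The clause (¬x6) is unit, so x6 = False.
The clause (x3) is unit, so x3 = True.
The clause (¬x4) is unit, so x4 = False.
But (x4) is also a unit clause — contradiction.
So every satisfying assignment has x5 = True.

True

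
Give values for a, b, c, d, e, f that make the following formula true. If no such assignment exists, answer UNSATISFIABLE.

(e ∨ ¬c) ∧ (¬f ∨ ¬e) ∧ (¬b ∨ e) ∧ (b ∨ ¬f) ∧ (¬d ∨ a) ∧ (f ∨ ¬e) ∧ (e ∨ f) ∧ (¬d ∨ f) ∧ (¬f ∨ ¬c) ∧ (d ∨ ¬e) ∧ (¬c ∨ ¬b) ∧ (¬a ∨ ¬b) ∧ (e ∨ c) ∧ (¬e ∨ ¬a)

UNSATISFIABLE

Case e = True:
From the singleton clause (¬f), f = False.
Now (f) is unsatisfied and unit — conflict.
So e must be the other value — set e = False.
From the singleton clause (¬c), c = False.
Now (c) is unsatisfied and unit — conflict.
Neither e = True nor e = False works.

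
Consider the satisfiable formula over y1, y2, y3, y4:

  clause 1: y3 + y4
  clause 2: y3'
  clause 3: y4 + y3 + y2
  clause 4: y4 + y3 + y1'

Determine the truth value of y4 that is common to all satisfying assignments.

True

Suppose y4 = 0.
Unit clause (y3) forces y3 = 1.
Now (y3') is unsatisfied and unit — conflict.
So every satisfying assignment has y4 = True.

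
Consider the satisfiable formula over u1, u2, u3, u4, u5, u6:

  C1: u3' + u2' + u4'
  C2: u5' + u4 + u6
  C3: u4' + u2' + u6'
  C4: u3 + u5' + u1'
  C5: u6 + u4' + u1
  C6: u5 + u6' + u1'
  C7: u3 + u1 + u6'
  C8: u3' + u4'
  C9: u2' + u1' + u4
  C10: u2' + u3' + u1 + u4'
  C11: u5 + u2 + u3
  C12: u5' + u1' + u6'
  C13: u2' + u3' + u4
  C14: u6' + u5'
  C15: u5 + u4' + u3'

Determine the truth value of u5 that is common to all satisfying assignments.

Suppose u5 = 1.
The clause (u6') is unit, so u6 = 0.
The clause (u4) is unit, so u4 = 1.
The clause (u1) is unit, so u1 = 1.
The clause (u3) is unit, so u3 = 1.
Now (u3') is unsatisfied and unit — conflict.
So every satisfying assignment has u5 = False.

False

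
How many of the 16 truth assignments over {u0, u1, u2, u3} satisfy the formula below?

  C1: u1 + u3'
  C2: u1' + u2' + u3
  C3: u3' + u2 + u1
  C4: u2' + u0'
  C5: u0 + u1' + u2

6

There are 2^4 = 16 truth assignments over (u0, u1, u2, u3).
Check each against the 5 clauses (columns in the order u0, u1, u2, u3):
  F F F F  ✓ satisfies all
  F F F T  ✗ fails (u1 + u3')
  F F T F  ✓ satisfies all
  F F T T  ✗ fails (u1 + u3')
  F T F F  ✗ fails (u0 + u1' + u2)
  F T F T  ✗ fails (u0 + u1' + u2)
  F T T F  ✗ fails (u1' + u2' + u3)
  F T T T  ✓ satisfies all
  T F F F  ✓ satisfies all
  T F F T  ✗ fails (u1 + u3')
  T F T F  ✗ fails (u2' + u0')
  T F T T  ✗ fails (u1 + u3')
  T T F F  ✓ satisfies all
  T T F T  ✓ satisfies all
  T T T F  ✗ fails (u1' + u2' + u3)
  T T T T  ✗ fails (u2' + u0')
6 of the 16 rows are models.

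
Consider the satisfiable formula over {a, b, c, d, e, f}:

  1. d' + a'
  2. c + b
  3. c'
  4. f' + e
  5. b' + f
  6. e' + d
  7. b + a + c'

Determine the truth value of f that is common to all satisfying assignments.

True

Suppose f = 0.
From the singleton clause (c'), c = 0.
From the singleton clause (b), b = 1.
That conflicts with the unit clause (b').
So every satisfying assignment has f = True.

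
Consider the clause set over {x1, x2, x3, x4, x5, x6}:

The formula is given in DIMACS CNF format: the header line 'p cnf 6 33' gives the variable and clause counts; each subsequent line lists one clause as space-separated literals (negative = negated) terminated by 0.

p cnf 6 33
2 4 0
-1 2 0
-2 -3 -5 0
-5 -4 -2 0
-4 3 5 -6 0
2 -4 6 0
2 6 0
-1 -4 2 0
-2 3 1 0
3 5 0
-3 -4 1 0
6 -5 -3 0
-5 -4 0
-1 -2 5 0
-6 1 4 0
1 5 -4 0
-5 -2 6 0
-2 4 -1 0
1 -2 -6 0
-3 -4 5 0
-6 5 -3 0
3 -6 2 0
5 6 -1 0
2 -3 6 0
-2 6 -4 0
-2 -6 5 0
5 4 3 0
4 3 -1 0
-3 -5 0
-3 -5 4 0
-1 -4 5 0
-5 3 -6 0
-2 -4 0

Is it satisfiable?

Suppose x2 = True.
The clause (¬x4) is unit, so x4 = False.
The clause (¬x1) is unit, so x1 = False.
The clause (x3) is unit, so x3 = True.
The clause (¬x5) is unit, so x5 = False.
The clause (¬x6) is unit, so x6 = False.
All clauses are satisfied.
A satisfying assignment: x1 ↦ False,  x2 ↦ True,  x3 ↦ True,  x4 ↦ False,  x5 ↦ False,  x6 ↦ False.

Yes, satisfiable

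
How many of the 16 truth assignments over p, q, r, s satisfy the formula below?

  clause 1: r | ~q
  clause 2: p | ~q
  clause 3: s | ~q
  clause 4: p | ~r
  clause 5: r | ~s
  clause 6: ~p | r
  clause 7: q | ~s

There are 2^4 = 16 truth assignments over (p, q, r, s).
Check each against the 7 clauses (columns in the order p, q, r, s):
  F F F F  ✓ satisfies all
  F F F T  ✗ fails (r | ~s)
  F F T F  ✗ fails (p | ~r)
  F F T T  ✗ fails (p | ~r)
  F T F F  ✗ fails (r | ~q)
  F T F T  ✗ fails (r | ~q)
  F T T F  ✗ fails (p | ~q)
  F T T T  ✗ fails (p | ~q)
  T F F F  ✗ fails (~p | r)
  T F F T  ✗ fails (r | ~s)
  T F T F  ✓ satisfies all
  T F T T  ✗ fails (q | ~s)
  T T F F  ✗ fails (r | ~q)
  T T F T  ✗ fails (r | ~q)
  T T T F  ✗ fails (s | ~q)
  T T T T  ✓ satisfies all
3 of the 16 rows are models.

3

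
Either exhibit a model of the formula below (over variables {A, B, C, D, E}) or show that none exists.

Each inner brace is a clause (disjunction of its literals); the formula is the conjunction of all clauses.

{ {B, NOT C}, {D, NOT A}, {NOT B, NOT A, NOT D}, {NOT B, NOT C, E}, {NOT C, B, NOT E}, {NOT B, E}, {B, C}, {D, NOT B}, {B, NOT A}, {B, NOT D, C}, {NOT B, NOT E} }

Try B = true.
(E) alone gives E = true.
That conflicts with the unit clause (NOT E).
Backtrack on B: now try B = false.
(NOT C) alone gives C = false.
That conflicts with the unit clause (C).
Both values of B lead to a conflict.

UNSATISFIABLE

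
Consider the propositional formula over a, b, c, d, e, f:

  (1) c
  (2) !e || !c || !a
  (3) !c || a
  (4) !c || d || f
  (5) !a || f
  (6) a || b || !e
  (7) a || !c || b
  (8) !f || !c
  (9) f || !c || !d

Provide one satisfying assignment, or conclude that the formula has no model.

From the singleton clause (c), c = true.
From the singleton clause (a), a = true.
From the singleton clause (!e), e = false.
From the singleton clause (f), f = true.
But (!f) is also a unit clause — contradiction.

UNSATISFIABLE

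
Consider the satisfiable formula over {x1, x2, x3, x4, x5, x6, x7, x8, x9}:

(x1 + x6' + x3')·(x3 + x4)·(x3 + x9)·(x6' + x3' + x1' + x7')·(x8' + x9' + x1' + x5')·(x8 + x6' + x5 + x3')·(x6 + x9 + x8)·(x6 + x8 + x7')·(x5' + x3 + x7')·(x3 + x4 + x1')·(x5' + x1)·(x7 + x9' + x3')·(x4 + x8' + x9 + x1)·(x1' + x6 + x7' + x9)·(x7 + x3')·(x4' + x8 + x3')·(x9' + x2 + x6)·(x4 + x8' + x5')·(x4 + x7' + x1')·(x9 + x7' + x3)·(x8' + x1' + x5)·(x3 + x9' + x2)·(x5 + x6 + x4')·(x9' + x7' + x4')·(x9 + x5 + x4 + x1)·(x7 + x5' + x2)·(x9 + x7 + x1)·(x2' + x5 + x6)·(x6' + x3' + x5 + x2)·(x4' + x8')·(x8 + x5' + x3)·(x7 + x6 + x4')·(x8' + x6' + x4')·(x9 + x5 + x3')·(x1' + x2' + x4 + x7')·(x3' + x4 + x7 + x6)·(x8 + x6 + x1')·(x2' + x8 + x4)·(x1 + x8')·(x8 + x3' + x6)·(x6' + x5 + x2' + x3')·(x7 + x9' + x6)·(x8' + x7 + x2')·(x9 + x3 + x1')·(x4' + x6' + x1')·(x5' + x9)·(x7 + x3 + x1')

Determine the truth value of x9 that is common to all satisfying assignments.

True

Suppose x9 = 0.
From the singleton clause (x3), x3 = 1.
From the singleton clause (x7), x7 = 1.
From the singleton clause (x5), x5 = 1.
That conflicts with the unit clause (x5').
So every satisfying assignment has x9 = True.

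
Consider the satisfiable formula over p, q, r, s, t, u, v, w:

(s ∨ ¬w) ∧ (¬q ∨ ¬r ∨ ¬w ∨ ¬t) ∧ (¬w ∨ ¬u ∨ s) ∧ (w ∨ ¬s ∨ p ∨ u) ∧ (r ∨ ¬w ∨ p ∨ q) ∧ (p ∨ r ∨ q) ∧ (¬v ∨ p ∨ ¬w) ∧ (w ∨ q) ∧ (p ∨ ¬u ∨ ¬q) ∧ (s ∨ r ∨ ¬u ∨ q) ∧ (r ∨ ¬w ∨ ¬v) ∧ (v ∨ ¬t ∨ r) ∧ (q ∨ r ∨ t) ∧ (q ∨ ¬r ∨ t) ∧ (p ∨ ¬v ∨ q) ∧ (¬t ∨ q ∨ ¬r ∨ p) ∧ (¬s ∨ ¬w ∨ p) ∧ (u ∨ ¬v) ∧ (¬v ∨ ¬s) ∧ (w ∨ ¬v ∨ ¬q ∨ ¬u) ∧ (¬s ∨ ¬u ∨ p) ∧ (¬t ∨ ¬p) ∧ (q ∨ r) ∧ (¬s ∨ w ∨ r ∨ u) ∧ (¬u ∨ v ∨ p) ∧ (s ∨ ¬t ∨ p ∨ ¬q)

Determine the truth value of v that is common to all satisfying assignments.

Suppose v = True.
The clause (u) is unit, so u = True.
The clause (¬s) is unit, so s = False.
The clause (¬w) is unit, so w = False.
The clause (q) is unit, so q = True.
But (¬q) is also a unit clause — contradiction.
So every satisfying assignment has v = False.

False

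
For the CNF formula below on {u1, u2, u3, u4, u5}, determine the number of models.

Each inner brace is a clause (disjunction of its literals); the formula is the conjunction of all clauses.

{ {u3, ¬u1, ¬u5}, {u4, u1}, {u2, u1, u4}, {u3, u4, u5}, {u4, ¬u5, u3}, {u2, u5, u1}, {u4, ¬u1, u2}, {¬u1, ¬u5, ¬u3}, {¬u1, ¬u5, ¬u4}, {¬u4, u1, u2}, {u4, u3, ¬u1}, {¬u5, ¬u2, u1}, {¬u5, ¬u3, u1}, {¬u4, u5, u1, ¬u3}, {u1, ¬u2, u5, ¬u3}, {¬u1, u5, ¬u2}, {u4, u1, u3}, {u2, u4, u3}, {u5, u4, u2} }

There are 2^5 = 32 truth assignments over (u1, u2, u3, u4, u5).
Split on u4. With u4 = True, the clauses containing u4 are satisfied and ¬u4 drops from the rest; 3 of the 2^4 = 16 assignments to the other variables satisfy what remains.
With u4 = False, by the same count on the reduced clause set, 0 assignments work.
(One model: u1=F, u2=T, u3=F, u4=T, u5=F.)
Total: 3 + 0 = 3.

3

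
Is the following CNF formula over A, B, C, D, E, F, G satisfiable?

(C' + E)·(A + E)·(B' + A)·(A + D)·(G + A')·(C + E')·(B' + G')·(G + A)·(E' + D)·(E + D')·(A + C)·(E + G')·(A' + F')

Yes

Case C = 1:
(E) alone gives E = 1.
(D) alone gives D = 1.
Case B = 0:
Case G = 1:
Case A = 0:
Every clause is now satisfied; F is unconstrained.
A satisfying assignment: A ↦ 0,  B ↦ 0,  C ↦ 1,  D ↦ 1,  E ↦ 1,  F ↦ 0,  G ↦ 1.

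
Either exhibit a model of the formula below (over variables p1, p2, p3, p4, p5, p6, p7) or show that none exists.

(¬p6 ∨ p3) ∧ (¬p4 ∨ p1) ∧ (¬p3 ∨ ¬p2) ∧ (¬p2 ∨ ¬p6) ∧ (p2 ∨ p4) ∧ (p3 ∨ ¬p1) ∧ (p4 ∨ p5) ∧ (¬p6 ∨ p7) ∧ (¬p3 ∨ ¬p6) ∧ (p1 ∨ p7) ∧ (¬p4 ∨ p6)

Suppose p6 = False.
From the singleton clause (¬p4), p4 = False.
From the singleton clause (p2), p2 = True.
From the singleton clause (¬p3), p3 = False.
From the singleton clause (¬p1), p1 = False.
From the singleton clause (p5), p5 = True.
From the singleton clause (p7), p7 = True.
All clauses are satisfied.

p1: False, p2: True, p3: False, p4: False, p5: True, p6: False, p7: True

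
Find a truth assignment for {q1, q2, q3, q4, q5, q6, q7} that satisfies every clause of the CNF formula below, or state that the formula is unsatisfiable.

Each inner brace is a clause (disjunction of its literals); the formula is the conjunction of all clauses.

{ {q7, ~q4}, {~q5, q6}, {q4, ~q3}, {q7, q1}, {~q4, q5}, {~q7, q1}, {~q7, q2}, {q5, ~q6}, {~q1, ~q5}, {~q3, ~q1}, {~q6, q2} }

q1 ↦ 1; q2 ↦ 1; q3 ↦ 0; q4 ↦ 0; q5 ↦ 0; q6 ↦ 0; q7 ↦ 0

Suppose q7 = 0.
Unit clause (~q4) forces q4 = 0.
Unit clause (~q3) forces q3 = 0.
Unit clause (q1) forces q1 = 1.
Unit clause (~q5) forces q5 = 0.
Unit clause (~q6) forces q6 = 0.
No clause remains; q2 is free.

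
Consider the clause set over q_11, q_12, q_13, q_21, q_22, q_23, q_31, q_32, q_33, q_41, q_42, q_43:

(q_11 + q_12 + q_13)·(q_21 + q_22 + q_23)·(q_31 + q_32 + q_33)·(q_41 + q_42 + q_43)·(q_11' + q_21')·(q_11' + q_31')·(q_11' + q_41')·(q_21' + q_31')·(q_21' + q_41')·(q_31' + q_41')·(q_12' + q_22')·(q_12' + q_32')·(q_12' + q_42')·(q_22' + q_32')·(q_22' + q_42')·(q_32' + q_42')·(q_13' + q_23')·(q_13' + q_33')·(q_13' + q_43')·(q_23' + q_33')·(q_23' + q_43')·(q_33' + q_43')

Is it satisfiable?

Try q_11 = 0.
Try q_12 = 1.
(q_22') alone gives q_22 = 0.
(q_32') alone gives q_32 = 0.
(q_42') alone gives q_42 = 0.
Try q_21 = 1.
(q_31') alone gives q_31 = 0.
(q_33) alone gives q_33 = 1.
(q_41') alone gives q_41 = 0.
(q_43) alone gives q_43 = 1.
Now (q_43') is unsatisfied and unit — conflict.
Backtrack on q_21: now try q_21 = 0.
(q_23) alone gives q_23 = 1.
(q_13') alone gives q_13 = 0.
(q_33') alone gives q_33 = 0.
(q_31) alone gives q_31 = 1.
(q_41') alone gives q_41 = 0.
(q_43) alone gives q_43 = 1.
Now (q_43') is unsatisfied and unit — conflict.
Both values of q_21 lead to a conflict.
Backtrack on q_12: now try q_12 = 0.
(q_13) alone gives q_13 = 1.
(q_23') alone gives q_23 = 0.
(q_33') alone gives q_33 = 0.
(q_43') alone gives q_43 = 0.
Try q_21 = 1.
(q_31') alone gives q_31 = 0.
(q_32) alone gives q_32 = 1.
(q_41') alone gives q_41 = 0.
(q_42) alone gives q_42 = 1.
Now (q_42') is unsatisfied and unit — conflict.
Backtrack on q_21: now try q_21 = 0.
(q_22) alone gives q_22 = 1.
(q_32') alone gives q_32 = 0.
(q_31) alone gives q_31 = 1.
(q_41') alone gives q_41 = 0.
(q_42) alone gives q_42 = 1.
Now (q_42') is unsatisfied and unit — conflict.
Both values of q_21 lead to a conflict.
Both values of q_12 lead to a conflict.
Backtrack on q_11: now try q_11 = 1.
(q_21') alone gives q_21 = 0.
(q_31') alone gives q_31 = 0.
(q_41') alone gives q_41 = 0.
Try q_22 = 1.
(q_12') alone gives q_12 = 0.
(q_32') alone gives q_32 = 0.
(q_33) alone gives q_33 = 1.
(q_42') alone gives q_42 = 0.
(q_43) alone gives q_43 = 1.
Now (q_43') is unsatisfied and unit — conflict.
Backtrack on q_22: now try q_22 = 0.
(q_23) alone gives q_23 = 1.
(q_13') alone gives q_13 = 0.
(q_33') alone gives q_33 = 0.
(q_32) alone gives q_32 = 1.
(q_12') alone gives q_12 = 0.
(q_42') alone gives q_42 = 0.
(q_43) alone gives q_43 = 1.
Now (q_43') is unsatisfied and unit — conflict.
Both values of q_22 lead to a conflict.
Both values of q_11 lead to a conflict.
No assignment satisfies every clause.

Unsatisfiable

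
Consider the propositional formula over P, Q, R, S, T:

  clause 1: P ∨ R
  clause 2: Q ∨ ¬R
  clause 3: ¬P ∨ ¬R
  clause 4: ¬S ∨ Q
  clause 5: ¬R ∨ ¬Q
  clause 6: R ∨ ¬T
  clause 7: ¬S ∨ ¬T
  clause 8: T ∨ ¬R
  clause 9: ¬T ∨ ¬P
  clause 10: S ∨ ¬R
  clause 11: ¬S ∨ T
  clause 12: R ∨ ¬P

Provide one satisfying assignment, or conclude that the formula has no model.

UNSATISFIABLE

Branch on P: set P = True.
Unit clause (¬R) forces R = False.
Now (R) is unsatisfied and unit — conflict.
Backtrack on P: now try P = False.
Unit clause (R) forces R = True.
Unit clause (Q) forces Q = True.
Now (¬Q) is unsatisfied and unit — conflict.
Both values of P lead to a conflict.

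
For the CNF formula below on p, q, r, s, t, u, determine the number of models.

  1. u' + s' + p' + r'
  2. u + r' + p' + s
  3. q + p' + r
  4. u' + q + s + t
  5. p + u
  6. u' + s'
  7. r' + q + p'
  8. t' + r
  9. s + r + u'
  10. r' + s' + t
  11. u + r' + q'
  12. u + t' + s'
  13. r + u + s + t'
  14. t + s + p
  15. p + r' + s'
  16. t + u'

There are 2^6 = 64 truth assignments over (p, q, r, s, t, u).
Split on q. With q = 1, the clauses containing q are satisfied and q' drops from the rest; 4 of the 2^5 = 32 assignments to the other variables satisfy what remains.
With q = 0, by the same count on the reduced clause set, 1 assignment works.
(One model: p=F, q=F, r=T, s=F, t=T, u=T.)
Total: 4 + 1 = 5.

5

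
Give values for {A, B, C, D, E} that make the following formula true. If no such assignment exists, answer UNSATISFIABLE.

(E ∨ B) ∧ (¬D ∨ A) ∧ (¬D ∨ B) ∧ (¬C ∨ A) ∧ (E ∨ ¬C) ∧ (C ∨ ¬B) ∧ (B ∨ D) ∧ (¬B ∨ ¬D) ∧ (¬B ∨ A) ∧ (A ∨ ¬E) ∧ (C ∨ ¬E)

Try E = True.
The clause (A) is unit, so A = True.
The clause (C) is unit, so C = True.
Try D = False.
The clause (B) is unit, so B = True.
This assignment satisfies each clause.

A ↦ True, B ↦ True, C ↦ True, D ↦ False, E ↦ True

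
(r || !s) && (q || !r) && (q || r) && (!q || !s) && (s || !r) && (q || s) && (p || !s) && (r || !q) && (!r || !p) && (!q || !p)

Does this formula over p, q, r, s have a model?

No, unsatisfiable

Case r = true:
Unit clause (q) forces q = true.
Unit clause (!s) forces s = false.
But (s) is also a unit clause — contradiction.
Backtrack on r: now try r = false.
Unit clause (!s) forces s = false.
Unit clause (q) forces q = true.
But (!q) is also a unit clause — contradiction.
Both values of r lead to a conflict.
No assignment satisfies every clause.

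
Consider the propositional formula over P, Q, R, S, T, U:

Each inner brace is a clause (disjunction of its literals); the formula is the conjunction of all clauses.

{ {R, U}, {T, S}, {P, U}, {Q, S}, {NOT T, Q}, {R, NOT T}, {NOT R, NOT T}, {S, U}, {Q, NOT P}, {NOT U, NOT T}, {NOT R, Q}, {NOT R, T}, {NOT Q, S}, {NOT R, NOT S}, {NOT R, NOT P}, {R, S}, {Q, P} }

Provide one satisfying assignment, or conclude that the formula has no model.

Case R = false:
(U) alone gives U = true.
(NOT T) alone gives T = false.
(S) alone gives S = true.
Case Q = true:
All clauses hold; P can take either value.

P=true, Q=true, R=false, S=true, T=false, U=true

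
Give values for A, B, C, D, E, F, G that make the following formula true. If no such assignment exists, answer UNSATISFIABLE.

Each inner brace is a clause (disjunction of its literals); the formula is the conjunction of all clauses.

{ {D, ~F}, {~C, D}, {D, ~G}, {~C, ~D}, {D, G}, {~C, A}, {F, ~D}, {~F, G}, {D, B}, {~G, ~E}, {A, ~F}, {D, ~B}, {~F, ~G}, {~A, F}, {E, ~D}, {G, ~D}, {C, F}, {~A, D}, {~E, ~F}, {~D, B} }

UNSATISFIABLE

Branch on D: set D = 1.
From the singleton clause (~C), C = 0.
From the singleton clause (F), F = 1.
From the singleton clause (G), G = 1.
But (~G) is also a unit clause — contradiction.
Undo D and try D = 0.
From the singleton clause (~F), F = 0.
From the singleton clause (~C), C = 0.
But (C) is also a unit clause — contradiction.
Either choice for D ends in contradiction.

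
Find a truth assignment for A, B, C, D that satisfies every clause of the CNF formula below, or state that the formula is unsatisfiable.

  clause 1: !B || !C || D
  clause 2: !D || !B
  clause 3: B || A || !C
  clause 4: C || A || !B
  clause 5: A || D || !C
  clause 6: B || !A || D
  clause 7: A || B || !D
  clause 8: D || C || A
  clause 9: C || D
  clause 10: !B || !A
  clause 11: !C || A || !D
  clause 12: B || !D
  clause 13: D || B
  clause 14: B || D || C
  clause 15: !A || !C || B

UNSATISFIABLE

Branch on D: set D = false.
The clause (C) is unit, so C = true.
The clause (!B) is unit, so B = false.
That conflicts with the unit clause (B).
So D must be the other value — set D = true.
The clause (!B) is unit, so B = false.
That conflicts with the unit clause (B).
Both values of D lead to a conflict.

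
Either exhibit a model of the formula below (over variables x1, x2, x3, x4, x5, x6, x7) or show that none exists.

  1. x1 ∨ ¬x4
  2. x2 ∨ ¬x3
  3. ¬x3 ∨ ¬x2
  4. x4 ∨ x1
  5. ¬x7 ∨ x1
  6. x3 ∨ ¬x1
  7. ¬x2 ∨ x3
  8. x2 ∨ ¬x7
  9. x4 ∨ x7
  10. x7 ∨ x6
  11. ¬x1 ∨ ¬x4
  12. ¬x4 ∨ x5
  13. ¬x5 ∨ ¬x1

Case x1 = True:
(x3) alone gives x3 = True.
(x2) alone gives x2 = True.
But (¬x2) is also a unit clause — contradiction.
Undo x1 and try x1 = False.
(¬x4) alone gives x4 = False.
But (x4) is also a unit clause — contradiction.
Either choice for x1 ends in contradiction.

UNSATISFIABLE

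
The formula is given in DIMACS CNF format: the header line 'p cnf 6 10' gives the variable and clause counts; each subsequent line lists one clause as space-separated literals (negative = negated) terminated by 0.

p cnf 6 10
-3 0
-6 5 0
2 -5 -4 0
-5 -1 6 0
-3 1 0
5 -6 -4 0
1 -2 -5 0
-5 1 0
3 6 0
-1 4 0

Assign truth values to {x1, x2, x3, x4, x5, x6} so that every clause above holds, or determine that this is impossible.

(¬x3) alone gives x3 = False.
(x6) alone gives x6 = True.
(x5) alone gives x5 = True.
(x1) alone gives x1 = True.
(x4) alone gives x4 = True.
(x2) alone gives x2 = True.
This assignment satisfies each clause.

x1=True; x2=True; x3=False; x4=True; x5=True; x6=True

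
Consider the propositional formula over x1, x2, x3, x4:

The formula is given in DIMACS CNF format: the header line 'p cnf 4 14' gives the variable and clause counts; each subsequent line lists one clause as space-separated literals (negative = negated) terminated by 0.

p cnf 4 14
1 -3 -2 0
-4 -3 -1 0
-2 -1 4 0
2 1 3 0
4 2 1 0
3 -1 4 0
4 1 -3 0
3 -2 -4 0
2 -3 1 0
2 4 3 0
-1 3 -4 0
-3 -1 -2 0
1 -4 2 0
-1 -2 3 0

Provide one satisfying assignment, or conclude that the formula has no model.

Branch on x1: set x1 = True.
Branch on x4: set x4 = False.
(¬x2) alone gives x2 = False.
(x3) alone gives x3 = True.
Every clause now holds.

x1 ↦ True,  x2 ↦ False,  x3 ↦ True,  x4 ↦ False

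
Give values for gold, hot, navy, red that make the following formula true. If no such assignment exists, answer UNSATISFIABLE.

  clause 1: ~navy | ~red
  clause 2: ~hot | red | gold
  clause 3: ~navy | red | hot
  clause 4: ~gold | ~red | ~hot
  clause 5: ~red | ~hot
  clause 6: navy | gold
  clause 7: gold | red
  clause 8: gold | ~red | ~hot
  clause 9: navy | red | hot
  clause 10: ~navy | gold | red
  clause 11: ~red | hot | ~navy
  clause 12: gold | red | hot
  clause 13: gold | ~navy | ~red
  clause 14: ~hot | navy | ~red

gold: 1; hot: 1; navy: 0; red: 0

Suppose navy = 0.
The clause (gold) is unit, so gold = 1.
Suppose red = 0.
The clause (hot) is unit, so hot = 1.
Every clause now holds.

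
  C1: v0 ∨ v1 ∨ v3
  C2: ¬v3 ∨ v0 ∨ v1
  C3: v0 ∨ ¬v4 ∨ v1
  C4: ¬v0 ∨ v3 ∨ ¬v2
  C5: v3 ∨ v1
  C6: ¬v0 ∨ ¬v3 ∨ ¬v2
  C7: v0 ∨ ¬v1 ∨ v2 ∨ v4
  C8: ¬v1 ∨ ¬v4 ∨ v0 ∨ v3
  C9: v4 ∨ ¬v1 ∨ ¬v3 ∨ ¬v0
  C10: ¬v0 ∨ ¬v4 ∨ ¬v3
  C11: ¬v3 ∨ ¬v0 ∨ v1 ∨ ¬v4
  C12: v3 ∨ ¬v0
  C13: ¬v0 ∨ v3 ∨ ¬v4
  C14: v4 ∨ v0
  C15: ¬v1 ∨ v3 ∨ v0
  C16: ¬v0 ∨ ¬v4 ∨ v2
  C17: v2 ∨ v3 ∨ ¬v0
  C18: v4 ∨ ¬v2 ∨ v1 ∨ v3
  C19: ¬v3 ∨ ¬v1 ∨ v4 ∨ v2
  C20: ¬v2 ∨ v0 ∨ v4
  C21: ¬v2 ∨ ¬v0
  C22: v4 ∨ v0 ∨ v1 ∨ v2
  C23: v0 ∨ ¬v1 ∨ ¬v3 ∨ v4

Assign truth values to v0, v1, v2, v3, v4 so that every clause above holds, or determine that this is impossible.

Try v3 = True.
Try v0 = False.
Unit clause (v1) forces v1 = True.
Unit clause (v4) forces v4 = True.
Every clause is now satisfied; v2 is unconstrained.

v0 ↦ False, v1 ↦ True, v2 ↦ False, v3 ↦ True, v4 ↦ True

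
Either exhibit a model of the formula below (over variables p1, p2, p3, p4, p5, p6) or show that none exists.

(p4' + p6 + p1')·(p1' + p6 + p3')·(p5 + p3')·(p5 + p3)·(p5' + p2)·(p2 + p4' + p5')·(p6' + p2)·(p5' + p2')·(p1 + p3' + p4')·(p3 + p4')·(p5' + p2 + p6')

Suppose p5 = 1.
Unit clause (p2) forces p2 = 1.
Now (p2') is unsatisfied and unit — conflict.
So p5 must be the other value — set p5 = 0.
Unit clause (p3') forces p3 = 0.
Now (p3) is unsatisfied and unit — conflict.
Both values of p5 lead to a conflict.

UNSATISFIABLE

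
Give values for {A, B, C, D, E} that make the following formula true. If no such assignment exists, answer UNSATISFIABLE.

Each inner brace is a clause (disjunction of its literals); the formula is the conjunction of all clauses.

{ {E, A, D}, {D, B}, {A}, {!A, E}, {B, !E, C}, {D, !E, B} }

(A) alone gives A = true.
(E) alone gives E = true.
Suppose D = true.
Suppose B = true.
No clause remains; C is free.

A=true; B=true; C=false; D=true; E=true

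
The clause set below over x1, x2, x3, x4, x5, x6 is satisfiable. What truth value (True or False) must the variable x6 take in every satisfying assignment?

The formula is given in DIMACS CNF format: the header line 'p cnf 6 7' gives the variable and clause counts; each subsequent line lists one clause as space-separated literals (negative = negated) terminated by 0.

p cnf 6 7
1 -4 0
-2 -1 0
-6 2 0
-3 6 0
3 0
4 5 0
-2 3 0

Suppose x6 = False.
The clause (¬x3) is unit, so x3 = False.
But (x3) is also a unit clause — contradiction.
So every satisfying assignment has x6 = True.

True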